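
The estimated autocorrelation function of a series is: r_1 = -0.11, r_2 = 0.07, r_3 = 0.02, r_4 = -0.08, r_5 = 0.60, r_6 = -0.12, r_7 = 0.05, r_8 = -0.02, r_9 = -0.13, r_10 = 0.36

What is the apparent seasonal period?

The largest autocorrelation is r_5 = 0.60, with a weaker echo at lag 10 (0.36); the remaining lags stay at or below 0.07.
The dominant spike at lag 5 indicates a seasonal period of 5.

5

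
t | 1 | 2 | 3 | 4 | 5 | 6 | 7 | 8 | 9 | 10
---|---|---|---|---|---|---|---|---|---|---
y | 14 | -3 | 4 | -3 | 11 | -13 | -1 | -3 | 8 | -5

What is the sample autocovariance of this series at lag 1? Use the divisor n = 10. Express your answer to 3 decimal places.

-29.081

Mean ȳ = (14 − 3 + 4 − 3 + 11 − 13 − 1 − 3 + 8 − 5)/10 = 0.9000
Σ_{t=1}^{9}(y_t−ȳ)(y_{t+1}−ȳ) = -290.8100
γ_1 = -290.8100 / 10 = -29.081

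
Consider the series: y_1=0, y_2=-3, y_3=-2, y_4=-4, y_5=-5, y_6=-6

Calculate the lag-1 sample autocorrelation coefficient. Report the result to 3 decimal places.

0.267

Mean ȳ = (0 − 3 − 2 − 4 − 5 − 6)/6 = -3.3333
Σ(y_t−ȳ)(y_{t+1}−ȳ) = (1.1111) + (0.4444) + (-0.8889) + (1.1111) + (4.4444) = 6.2222
Denominator Σ(y_t−ȳ)² = 23.3333
r_1 = 6.2222 / 23.3333 = 0.267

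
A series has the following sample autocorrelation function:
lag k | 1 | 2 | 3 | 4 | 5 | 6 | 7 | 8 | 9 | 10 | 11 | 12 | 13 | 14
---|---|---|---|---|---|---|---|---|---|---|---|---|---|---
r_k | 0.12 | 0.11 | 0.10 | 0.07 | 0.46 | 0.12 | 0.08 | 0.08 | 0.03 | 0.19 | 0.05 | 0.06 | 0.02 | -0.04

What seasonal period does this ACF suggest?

5

The largest autocorrelation is r_5 = 0.46, with a weaker echo at lag 10 (0.19); the remaining lags stay at or below 0.12.
The dominant spike at lag 5 indicates a seasonal period of 5.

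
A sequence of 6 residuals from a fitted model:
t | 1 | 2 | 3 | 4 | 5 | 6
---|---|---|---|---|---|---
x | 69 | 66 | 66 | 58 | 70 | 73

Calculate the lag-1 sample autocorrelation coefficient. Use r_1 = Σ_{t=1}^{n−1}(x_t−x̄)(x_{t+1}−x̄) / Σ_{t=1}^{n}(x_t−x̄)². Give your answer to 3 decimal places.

-0.008

Mean x̄ = (69 + 66 + 66 + 58 + 70 + 73)/6 = 67.0000
Deviations from mean: 2.0000, -1.0000, -1.0000, -9.0000, 3.0000, 6.0000
Σ(x_t−x̄)(x_{t+1}−x̄) = (-2.0000) + (1.0000) + (9.0000) + (-27.0000) + (18.0000) = -1.0000
Denominator Σ(x_t−x̄)² = 132.0000
r_1 = -1.0000 / 132.0000 = -0.008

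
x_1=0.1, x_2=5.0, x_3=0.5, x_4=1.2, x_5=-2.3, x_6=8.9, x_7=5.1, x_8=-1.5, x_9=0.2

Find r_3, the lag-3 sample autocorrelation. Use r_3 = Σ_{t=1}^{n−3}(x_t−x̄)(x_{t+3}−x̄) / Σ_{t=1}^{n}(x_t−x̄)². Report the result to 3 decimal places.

-0.201

Mean x̄ = (0.1 + 5.0 + 0.5 + 1.2 − 2.3 + 8.9 + 5.1 − 1.5 + 0.2)/9 = 1.9111
Numerator Σ_{t=1}^{6}(x_t−x̄)(x_{t+3}−x̄) = -21.4437
Denominator Σ(x_t−x̄)² = 106.6289
r_3 = -21.4437 / 106.6289 = -0.201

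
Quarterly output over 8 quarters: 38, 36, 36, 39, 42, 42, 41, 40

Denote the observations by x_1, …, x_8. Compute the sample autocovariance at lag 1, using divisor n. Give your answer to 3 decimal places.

3.555

Mean x̄ = (38 + 36 + 36 + 39 + 42 + 42 + 41 + 40)/8 = 39.2500
Σ_{t=1}^{7}(x_t−x̄)(x_{t+1}−x̄) = 28.4375
γ_1 = 28.4375 / 8 = 3.555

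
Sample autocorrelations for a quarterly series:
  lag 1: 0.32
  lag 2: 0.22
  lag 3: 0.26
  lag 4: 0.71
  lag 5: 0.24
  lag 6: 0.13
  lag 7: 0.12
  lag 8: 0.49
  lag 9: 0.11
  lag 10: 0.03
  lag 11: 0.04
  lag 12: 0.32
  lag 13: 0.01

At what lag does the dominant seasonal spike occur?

The largest autocorrelation is r_4 = 0.71, with a weaker echo at lag 8 (0.49); the remaining lags stay at or below 0.32. The elevated value at lag 1 (0.32), dropping to 0.22 at lag 2, reflects decaying short-term dependence rather than seasonality.
The dominant spike at lag 4 indicates a seasonal period of 4.

4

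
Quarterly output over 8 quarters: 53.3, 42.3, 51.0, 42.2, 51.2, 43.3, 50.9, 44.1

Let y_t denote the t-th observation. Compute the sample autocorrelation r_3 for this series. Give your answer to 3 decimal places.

-0.617

Mean ȳ = (53.3 + 42.3 + 51.0 + 42.2 + 51.2 + 43.3 + 50.9 + 44.1)/8 = 47.2875
Deviations from mean: 6.0125, -4.9875, 3.7125, -5.0875, 3.9125, -3.9875, 3.6125, -3.1875
Numerator Σ_{t=1}^{5}(y_t−ȳ)(y_{t+3}−ȳ) = -95.7555
Denominator Σ(y_t−ȳ)² = 155.1088
r_3 = -95.7555 / 155.1088 = -0.617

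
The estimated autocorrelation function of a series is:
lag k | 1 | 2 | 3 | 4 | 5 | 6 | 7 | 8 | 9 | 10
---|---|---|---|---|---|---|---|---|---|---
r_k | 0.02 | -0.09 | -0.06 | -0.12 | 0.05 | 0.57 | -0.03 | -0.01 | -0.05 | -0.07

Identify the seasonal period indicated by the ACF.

6

The largest autocorrelation is r_6 = 0.57; the remaining lags stay at or below 0.05.
The dominant spike at lag 6 indicates a seasonal period of 6.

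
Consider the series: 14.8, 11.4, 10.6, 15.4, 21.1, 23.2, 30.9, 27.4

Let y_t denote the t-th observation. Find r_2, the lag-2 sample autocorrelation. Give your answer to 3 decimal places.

Mean ȳ = (14.8 + 11.4 + 10.6 + 15.4 + 21.1 + 23.2 + 30.9 + 27.4)/8 = 19.3500
Deviations from mean: -4.5500, -7.9500, -8.7500, -3.9500, 1.7500, 3.8500, 11.5500, 8.0500
Numerator Σ_{t=1}^{6}(y_t−ȳ)(y_{t+2}−ȳ) = 91.9000
Denominator Σ(y_t−ȳ)² = 392.1600
r_2 = 91.9000 / 392.1600 = 0.234

0.234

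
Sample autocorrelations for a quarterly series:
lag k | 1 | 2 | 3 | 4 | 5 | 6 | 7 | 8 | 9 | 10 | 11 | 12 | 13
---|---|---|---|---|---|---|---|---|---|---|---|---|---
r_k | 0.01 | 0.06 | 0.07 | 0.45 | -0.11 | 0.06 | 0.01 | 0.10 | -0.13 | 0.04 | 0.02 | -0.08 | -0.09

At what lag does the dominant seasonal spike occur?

The largest autocorrelation is r_4 = 0.45; the remaining lags stay at or below 0.10.
The dominant spike at lag 4 indicates a seasonal period of 4.

4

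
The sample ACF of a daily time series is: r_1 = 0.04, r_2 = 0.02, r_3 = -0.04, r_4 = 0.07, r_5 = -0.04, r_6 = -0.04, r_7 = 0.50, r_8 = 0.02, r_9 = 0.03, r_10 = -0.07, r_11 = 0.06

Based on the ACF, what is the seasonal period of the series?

The largest autocorrelation is r_7 = 0.50; the remaining lags stay at or below 0.07.
The dominant spike at lag 7 indicates a seasonal period of 7.

7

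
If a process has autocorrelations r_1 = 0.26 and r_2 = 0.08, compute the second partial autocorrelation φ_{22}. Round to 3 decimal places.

φ_{22} = (r_2 − r_1²) / (1 − r_1²)
r_1² = (0.26)² = 0.0676
Numerator = 0.08 − 0.0676 = 0.0124; denominator = 1 − 0.0676 = 0.9324
φ_{22} = 0.0124 / 0.9324 = 0.013

0.013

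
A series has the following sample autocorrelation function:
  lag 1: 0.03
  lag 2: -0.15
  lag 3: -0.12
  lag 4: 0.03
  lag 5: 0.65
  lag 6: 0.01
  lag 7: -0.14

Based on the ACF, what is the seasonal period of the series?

The largest autocorrelation is r_5 = 0.65; the remaining lags stay at or below 0.03.
The dominant spike at lag 5 indicates a seasonal period of 5.

5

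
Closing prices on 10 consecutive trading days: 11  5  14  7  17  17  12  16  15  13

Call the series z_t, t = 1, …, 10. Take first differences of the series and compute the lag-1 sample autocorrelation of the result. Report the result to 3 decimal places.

-0.678

First differences Δz: -6, 9, -7, 10, 0, -5, 4, -1, -2
Mean of differences = 0.2222
Numerator Σ(Δz_t−Δz̄)(Δz_{t+1}−Δz̄) = -211.2716
Denominator Σ(Δz_t−Δz̄)² = 311.5556
r_1(Δz) = -211.2716 / 311.5556 = -0.678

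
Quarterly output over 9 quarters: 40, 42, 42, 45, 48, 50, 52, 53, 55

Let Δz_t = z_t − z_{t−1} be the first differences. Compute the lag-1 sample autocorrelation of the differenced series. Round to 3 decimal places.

-0.166

First differences Δz: 2, 0, 3, 3, 2, 2, 1, 2
Mean of differences = 1.8750
Numerator Σ(Δz_t−Δz̄)(Δz_{t+1}−Δz̄) = -1.1406
Denominator Σ(Δz_t−Δz̄)² = 6.8750
r_1(Δz) = -1.1406 / 6.8750 = -0.166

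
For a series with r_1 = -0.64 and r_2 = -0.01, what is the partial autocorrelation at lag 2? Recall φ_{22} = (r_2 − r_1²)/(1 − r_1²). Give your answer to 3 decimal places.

-0.711

φ_{22} = (r_2 − r_1²) / (1 − r_1²)
r_1² = (-0.64)² = 0.4096
Numerator = -0.01 − 0.4096 = -0.4196; denominator = 1 − 0.4096 = 0.5904
φ_{22} = -0.4196 / 0.5904 = -0.711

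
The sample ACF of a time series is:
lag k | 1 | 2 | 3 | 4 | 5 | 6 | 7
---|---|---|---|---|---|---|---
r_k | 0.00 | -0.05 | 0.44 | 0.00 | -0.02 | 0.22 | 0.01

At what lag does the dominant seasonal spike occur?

The largest autocorrelation is r_3 = 0.44, with a weaker echo at lag 6 (0.22); the remaining lags stay at or below 0.01.
The dominant spike at lag 3 indicates a seasonal period of 3.

3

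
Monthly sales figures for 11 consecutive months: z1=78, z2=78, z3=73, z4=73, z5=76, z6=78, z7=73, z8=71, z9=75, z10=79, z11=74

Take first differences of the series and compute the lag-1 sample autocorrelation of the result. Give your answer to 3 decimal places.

First differences Δz: 0, -5, 0, 3, 2, -5, -2, 4, 4, -5
Mean of differences = -0.4000
Numerator Σ(Δz_t−Δz̄)(Δz_{t+1}−Δz̄) = -5.7600
Denominator Σ(Δz_t−Δz̄)² = 122.4000
r_1(Δz) = -5.7600 / 122.4000 = -0.047

-0.047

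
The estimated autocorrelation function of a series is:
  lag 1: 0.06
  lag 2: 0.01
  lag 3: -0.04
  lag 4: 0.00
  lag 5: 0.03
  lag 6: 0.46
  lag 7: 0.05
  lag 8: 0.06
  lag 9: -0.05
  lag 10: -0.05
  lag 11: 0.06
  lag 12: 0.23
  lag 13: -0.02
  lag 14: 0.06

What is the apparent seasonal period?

The largest autocorrelation is r_6 = 0.46, with a weaker echo at lag 12 (0.23); the remaining lags stay at or below 0.06.
The dominant spike at lag 6 indicates a seasonal period of 6.

6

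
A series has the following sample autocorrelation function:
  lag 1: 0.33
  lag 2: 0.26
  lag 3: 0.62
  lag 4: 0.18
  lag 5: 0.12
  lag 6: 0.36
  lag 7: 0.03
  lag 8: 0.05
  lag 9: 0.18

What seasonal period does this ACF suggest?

The largest autocorrelation is r_3 = 0.62, with a weaker echo at lag 6 (0.36); the remaining lags stay at or below 0.33. The elevated value at lag 1 (0.33), dropping to 0.26 at lag 2, reflects decaying short-term dependence rather than seasonality.
The dominant spike at lag 3 indicates a seasonal period of 3.

3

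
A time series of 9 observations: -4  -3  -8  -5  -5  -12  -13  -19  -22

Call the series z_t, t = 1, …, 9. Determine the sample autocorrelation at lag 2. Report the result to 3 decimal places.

Mean z̄ = (-4 − 3 − 8 − 5 − 5 − 12 − 13 − 19 − 22)/9 = -10.1111
Numerator Σ_{t=1}^{7}(z_t−z̄)(z_{t+2}−z̄) = 86.7531
Denominator Σ(z_t−z̄)² = 376.8889
r_2 = 86.7531 / 376.8889 = 0.230

0.230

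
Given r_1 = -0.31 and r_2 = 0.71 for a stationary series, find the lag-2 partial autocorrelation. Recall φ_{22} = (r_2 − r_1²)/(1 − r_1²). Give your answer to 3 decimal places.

φ_{22} = (r_2 − r_1²) / (1 − r_1²)
r_1² = (-0.31)² = 0.0961
Numerator = 0.71 − 0.0961 = 0.6139; denominator = 1 − 0.0961 = 0.9039
φ_{22} = 0.6139 / 0.9039 = 0.679

0.679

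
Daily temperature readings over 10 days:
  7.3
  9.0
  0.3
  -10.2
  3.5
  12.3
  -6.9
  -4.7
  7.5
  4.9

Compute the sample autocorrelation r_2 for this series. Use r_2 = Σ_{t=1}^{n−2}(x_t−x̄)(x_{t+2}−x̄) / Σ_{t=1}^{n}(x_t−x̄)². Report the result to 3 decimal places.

-0.738

Mean x̄ = (7.3 + 9.0 + 0.3 − 10.2 + 3.5 + 12.3 − 6.9 − 4.7 + 7.5 + 4.9)/10 = 2.3000
Numerator Σ_{t=1}^{8}(x_t−x̄)(x_{t+2}−x̄) = -368.2300
Denominator Σ(x_t−x̄)² = 499.0200
r_2 = -368.2300 / 499.0200 = -0.738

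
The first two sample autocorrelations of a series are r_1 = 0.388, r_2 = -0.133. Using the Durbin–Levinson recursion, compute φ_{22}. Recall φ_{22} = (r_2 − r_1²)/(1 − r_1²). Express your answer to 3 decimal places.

-0.334

φ_{22} = (r_2 − r_1²) / (1 − r_1²)
r_1² = (0.388)² = 0.150544
Numerator = -0.133 − 0.1505 = -0.2835; denominator = 1 − 0.1505 = 0.8495
φ_{22} = -0.2835 / 0.8495 = -0.334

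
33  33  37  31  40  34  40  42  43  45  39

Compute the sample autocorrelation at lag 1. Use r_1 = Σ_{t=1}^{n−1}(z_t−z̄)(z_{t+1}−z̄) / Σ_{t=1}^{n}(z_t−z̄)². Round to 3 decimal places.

0.360

Mean z̄ = (33 + 33 + 37 + 31 + 40 + 34 + 40 + 42 + 43 + 45 + 39)/11 = 37.9091
Numerator Σ_{t=1}^{10}(z_t−z̄)(z_{t+1}−z̄) = 77.2645
Denominator Σ(z_t−z̄)² = 214.9091
r_1 = 77.2645 / 214.9091 = 0.360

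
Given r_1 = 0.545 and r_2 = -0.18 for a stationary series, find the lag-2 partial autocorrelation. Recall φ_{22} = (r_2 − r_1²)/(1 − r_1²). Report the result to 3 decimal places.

-0.679

φ_{22} = (r_2 − r_1²) / (1 − r_1²)
r_1² = (0.545)² = 0.297025
Numerator = -0.18 − 0.2970 = -0.4770; denominator = 1 − 0.2970 = 0.7030
φ_{22} = -0.4770 / 0.7030 = -0.679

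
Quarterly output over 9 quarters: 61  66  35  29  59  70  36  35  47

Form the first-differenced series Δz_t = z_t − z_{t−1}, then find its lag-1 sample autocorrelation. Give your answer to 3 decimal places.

-0.069

First differences Δz: 5, -31, -6, 30, 11, -34, -1, 12
Mean of differences = -1.7500
Numerator Σ(Δz_t−Δz̄)(Δz_{t+1}−Δz̄) = -228.3125
Denominator Σ(Δz_t−Δz̄)² = 3319.5000
r_1(Δz) = -228.3125 / 3319.5000 = -0.069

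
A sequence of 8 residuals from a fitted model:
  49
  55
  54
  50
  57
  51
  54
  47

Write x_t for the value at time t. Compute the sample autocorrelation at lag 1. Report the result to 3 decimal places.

-0.435

Mean x̄ = (49 + 55 + 54 + 50 + 57 + 51 + 54 + 47)/8 = 52.1250
Deviations from mean: -3.1250, 2.8750, 1.8750, -2.1250, 4.8750, -1.1250, 1.8750, -5.1250
Numerator Σ_{t=1}^{7}(x_t−x̄)(x_{t+1}−x̄) = -35.1406
Denominator Σ(x_t−x̄)² = 80.8750
r_1 = -35.1406 / 80.8750 = -0.435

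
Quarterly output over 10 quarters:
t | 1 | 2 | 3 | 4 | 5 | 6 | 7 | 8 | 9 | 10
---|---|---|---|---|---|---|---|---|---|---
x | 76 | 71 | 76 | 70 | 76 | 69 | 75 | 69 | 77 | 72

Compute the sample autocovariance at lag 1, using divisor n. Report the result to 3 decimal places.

Mean x̄ = (76 + 71 + 76 + 70 + 76 + 69 + 75 + 69 + 77 + 72)/10 = 73.1000
Σ_{t=1}^{9}(x_t−x̄)(x_{t+1}−x̄) = -77.9100
γ_1 = -77.9100 / 10 = -7.791

-7.791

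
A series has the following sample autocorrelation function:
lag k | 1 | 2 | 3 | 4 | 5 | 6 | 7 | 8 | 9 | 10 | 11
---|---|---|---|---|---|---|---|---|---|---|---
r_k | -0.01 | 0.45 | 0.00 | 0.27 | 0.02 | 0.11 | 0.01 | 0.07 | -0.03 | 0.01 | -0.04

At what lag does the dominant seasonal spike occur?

The largest autocorrelation is r_2 = 0.45, with a weaker echo at lag 4 (0.27); the remaining lags stay at or below 0.11.
The dominant spike at lag 2 indicates a seasonal period of 2.

2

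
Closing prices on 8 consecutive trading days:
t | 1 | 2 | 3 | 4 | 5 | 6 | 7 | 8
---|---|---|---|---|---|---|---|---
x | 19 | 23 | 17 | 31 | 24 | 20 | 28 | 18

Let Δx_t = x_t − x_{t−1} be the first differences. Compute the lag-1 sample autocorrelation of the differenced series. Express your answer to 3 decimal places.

-0.607

First differences Δx: 4, -6, 14, -7, -4, 8, -10
Mean of differences = -0.1429
Numerator Σ(Δx_t−Δx̄)(Δx_{t+1}−Δx̄) = -289.3061
Denominator Σ(Δx_t−Δx̄)² = 476.8571
r_1(Δx) = -289.3061 / 476.8571 = -0.607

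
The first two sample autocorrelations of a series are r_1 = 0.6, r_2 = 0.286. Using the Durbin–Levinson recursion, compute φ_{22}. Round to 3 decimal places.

φ_{22} = (r_2 − r_1²) / (1 − r_1²)
r_1² = (0.6)² = 0.36
Numerator = 0.286 − 0.3600 = -0.0740; denominator = 1 − 0.3600 = 0.6400
φ_{22} = -0.0740 / 0.6400 = -0.116

-0.116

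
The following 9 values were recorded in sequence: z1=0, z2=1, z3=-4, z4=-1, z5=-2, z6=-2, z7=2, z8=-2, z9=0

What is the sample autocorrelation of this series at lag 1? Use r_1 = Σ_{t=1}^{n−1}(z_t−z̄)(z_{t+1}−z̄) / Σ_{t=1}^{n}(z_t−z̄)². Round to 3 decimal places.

-0.368

Mean z̄ = (0 + 1 − 4 − 1 − 2 − 2 + 2 − 2 + 0)/9 = -0.8889
Numerator Σ_{t=1}^{8}(z_t−z̄)(z_{t+1}−z̄) = -9.9012
Denominator Σ(z_t−z̄)² = 26.8889
r_1 = -9.9012 / 26.8889 = -0.368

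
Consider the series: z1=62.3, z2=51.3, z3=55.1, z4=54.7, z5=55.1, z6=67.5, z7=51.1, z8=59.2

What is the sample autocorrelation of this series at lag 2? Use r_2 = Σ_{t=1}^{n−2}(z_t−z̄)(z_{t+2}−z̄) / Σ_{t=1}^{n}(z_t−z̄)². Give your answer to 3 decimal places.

0.075

Mean z̄ = (62.3 + 51.3 + 55.1 + 54.7 + 55.1 + 67.5 + 51.1 + 59.2)/8 = 57.0375
Deviations from mean: 5.2625, -5.7375, -1.9375, -2.3375, -1.9375, 10.4625, -5.9375, 2.1625
Σ(z_t−z̄)(z_{t+2}−z̄) = (-10.1961) + (13.4114) + (3.7539) + (-24.4561) + (11.5039) + (22.6252) = 16.6422
Denominator Σ(z_t−z̄)² = 222.9788
r_2 = 16.6422 / 222.9788 = 0.075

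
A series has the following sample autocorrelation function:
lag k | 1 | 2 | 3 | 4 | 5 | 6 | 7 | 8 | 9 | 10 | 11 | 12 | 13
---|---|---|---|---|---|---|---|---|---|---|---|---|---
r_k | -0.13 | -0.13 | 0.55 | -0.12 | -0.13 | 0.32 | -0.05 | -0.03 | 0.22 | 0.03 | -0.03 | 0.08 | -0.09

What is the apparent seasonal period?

3

The largest autocorrelation is r_3 = 0.55, with weaker echoes at lags 6 (0.32) and 9 (0.22); the remaining lags stay at or below 0.08.
The dominant spike at lag 3 indicates a seasonal period of 3.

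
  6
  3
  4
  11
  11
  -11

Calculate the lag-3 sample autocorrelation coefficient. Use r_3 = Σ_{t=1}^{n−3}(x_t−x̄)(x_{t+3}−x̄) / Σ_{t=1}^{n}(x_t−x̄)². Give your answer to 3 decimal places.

Mean x̄ = (6 + 3 + 4 + 11 + 11 − 11)/6 = 4.0000
Deviations from mean: 2.0000, -1.0000, 0.0000, 7.0000, 7.0000, -15.0000
Σ(x_t−x̄)(x_{t+3}−x̄) = (14.0000) + (-7.0000) + (0.0000) = 7.0000
Denominator Σ(x_t−x̄)² = 328.0000
r_3 = 7.0000 / 328.0000 = 0.021

0.021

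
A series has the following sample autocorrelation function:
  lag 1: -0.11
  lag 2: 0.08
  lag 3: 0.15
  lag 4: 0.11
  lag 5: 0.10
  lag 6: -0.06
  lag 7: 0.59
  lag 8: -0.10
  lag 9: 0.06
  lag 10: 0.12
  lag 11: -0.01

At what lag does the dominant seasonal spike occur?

The largest autocorrelation is r_7 = 0.59; the remaining lags stay at or below 0.15.
The dominant spike at lag 7 indicates a seasonal period of 7.

7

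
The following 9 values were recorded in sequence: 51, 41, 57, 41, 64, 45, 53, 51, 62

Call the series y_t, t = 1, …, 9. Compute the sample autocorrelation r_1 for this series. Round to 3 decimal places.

Mean ȳ = (51 + 41 + 57 + 41 + 64 + 45 + 53 + 51 + 62)/9 = 51.6667
Numerator Σ_{t=1}^{8}(y_t−ȳ)(y_{t+1}−ȳ) = -337.1111
Denominator Σ(y_t−ȳ)² = 562.0000
r_1 = -337.1111 / 562.0000 = -0.600

-0.600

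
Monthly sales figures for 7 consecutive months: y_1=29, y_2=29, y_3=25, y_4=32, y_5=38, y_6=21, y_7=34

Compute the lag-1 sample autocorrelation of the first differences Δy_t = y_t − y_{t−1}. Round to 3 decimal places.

First differences Δy: 0, -4, 7, 6, -17, 13
Mean of differences = 0.8333
Numerator Σ(Δy_t−Δȳ)(Δy_{t+1}−Δȳ) = -303.0278
Denominator Σ(Δy_t−Δȳ)² = 554.8333
r_1(Δy) = -303.0278 / 554.8333 = -0.546

-0.546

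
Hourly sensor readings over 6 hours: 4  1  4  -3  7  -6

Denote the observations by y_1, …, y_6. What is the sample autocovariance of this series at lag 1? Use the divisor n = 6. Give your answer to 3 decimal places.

-13.144

Mean ȳ = (4 + 1 + 4 − 3 + 7 − 6)/6 = 1.1667
Deviations: 2.8333, -0.1667, 2.8333, -4.1667, 5.8333, -7.1667
Σ_{t=1}^{5}(y_t−ȳ)(y_{t+1}−ȳ) = -78.8611
γ_1 = -78.8611 / 6 = -13.144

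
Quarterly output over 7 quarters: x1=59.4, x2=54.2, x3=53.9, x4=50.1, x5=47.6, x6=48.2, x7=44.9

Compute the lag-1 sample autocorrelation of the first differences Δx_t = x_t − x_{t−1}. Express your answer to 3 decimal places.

First differences Δx: -5.2, -0.3, -3.8, -2.5, 0.6, -3.3
Mean of differences = -2.4167
Numerator Σ(Δx_t−Δx̄)(Δx_{t+1}−Δx̄) = -11.6203
Denominator Σ(Δx_t−Δx̄)² = 24.0283
r_1(Δx) = -11.6203 / 24.0283 = -0.484

-0.484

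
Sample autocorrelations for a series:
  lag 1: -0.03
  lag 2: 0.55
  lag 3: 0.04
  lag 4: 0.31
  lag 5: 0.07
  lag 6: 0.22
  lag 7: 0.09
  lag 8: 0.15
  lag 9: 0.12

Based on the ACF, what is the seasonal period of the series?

The largest autocorrelation is r_2 = 0.55, with weaker echoes at lags 4 (0.31), 6 (0.22) and 8 (0.15); the remaining lags stay at or below 0.12.
The dominant spike at lag 2 indicates a seasonal period of 2.

2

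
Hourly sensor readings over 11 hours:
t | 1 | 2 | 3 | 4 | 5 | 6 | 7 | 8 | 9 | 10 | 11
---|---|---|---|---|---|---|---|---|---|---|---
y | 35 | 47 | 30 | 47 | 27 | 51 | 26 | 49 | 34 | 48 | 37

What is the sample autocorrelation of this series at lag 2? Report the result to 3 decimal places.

0.837

Mean ȳ = (35 + 47 + 30 + 47 + 27 + 51 + 26 + 49 + 34 + 48 + 37)/11 = 39.1818
Numerator Σ_{t=1}^{9}(y_t−ȳ)(y_{t+2}−ȳ) = 746.5702
Denominator Σ(y_t−ȳ)² = 891.6364
r_2 = 746.5702 / 891.6364 = 0.837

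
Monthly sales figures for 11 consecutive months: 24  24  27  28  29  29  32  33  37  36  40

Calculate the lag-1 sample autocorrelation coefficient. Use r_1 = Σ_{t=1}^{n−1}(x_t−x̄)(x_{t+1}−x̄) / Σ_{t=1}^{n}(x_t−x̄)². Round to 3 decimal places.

0.667

Mean x̄ = (24 + 24 + 27 + 28 + 29 + 29 + 32 + 33 + 37 + 36 + 40)/11 = 30.8182
Numerator Σ_{t=1}^{10}(x_t−x̄)(x_{t+1}−x̄) = 185.2397
Denominator Σ(x_t−x̄)² = 277.6364
r_1 = 185.2397 / 277.6364 = 0.667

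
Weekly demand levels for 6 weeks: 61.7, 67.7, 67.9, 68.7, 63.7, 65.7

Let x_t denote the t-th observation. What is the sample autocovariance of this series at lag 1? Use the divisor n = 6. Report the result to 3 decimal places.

-0.680

Mean x̄ = (61.7 + 67.7 + 67.9 + 68.7 + 63.7 + 65.7)/6 = 65.9000
Σ_{t=1}^{5}(x_t−x̄)(x_{t+1}−x̄) = -4.0800
γ_1 = -4.0800 / 6 = -0.680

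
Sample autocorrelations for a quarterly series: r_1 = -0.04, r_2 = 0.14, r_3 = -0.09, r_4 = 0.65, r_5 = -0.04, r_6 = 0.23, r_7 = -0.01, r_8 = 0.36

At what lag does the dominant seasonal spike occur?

4

The largest autocorrelation is r_4 = 0.65, with a weaker echo at lag 8 (0.36); the remaining lags stay at or below 0.23.
The dominant spike at lag 4 indicates a seasonal period of 4.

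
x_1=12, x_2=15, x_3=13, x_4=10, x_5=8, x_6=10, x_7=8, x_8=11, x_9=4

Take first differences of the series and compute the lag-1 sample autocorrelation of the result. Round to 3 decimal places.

-0.405

First differences Δx: 3, -2, -3, -2, 2, -2, 3, -7
Mean of differences = -1.0000
Numerator Σ(Δx_t−Δx̄)(Δx_{t+1}−Δx̄) = -34.0000
Denominator Σ(Δx_t−Δx̄)² = 84.0000
r_1(Δx) = -34.0000 / 84.0000 = -0.405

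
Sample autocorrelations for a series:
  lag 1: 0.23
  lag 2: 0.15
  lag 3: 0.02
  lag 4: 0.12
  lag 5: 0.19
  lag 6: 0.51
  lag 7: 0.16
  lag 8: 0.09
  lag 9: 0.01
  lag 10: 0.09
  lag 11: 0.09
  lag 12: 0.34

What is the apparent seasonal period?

6

The largest autocorrelation is r_6 = 0.51, with a weaker echo at lag 12 (0.34); the remaining lags stay at or below 0.23. The elevated value at lag 1 (0.23), dropping to 0.15 at lag 2, reflects decaying short-term dependence rather than seasonality.
The dominant spike at lag 6 indicates a seasonal period of 6.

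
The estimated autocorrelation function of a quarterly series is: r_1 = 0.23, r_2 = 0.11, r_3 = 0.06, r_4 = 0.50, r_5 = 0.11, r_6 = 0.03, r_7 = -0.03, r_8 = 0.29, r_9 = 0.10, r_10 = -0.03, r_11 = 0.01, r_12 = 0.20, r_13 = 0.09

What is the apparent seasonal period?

4

The largest autocorrelation is r_4 = 0.50, with a weaker echo at lag 8 (0.29); the remaining lags stay at or below 0.23. The elevated value at lag 1 (0.23), dropping to 0.11 at lag 2, reflects decaying short-term dependence rather than seasonality.
The dominant spike at lag 4 indicates a seasonal period of 4.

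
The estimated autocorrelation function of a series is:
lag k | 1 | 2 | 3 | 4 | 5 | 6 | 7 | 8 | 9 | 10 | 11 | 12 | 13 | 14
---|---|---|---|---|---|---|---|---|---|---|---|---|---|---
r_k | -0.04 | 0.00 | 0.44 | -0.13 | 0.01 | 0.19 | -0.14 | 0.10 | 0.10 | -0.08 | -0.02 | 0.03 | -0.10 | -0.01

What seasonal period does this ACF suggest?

3

The largest autocorrelation is r_3 = 0.44, with a weaker echo at lag 6 (0.19); the remaining lags stay at or below 0.10.
The dominant spike at lag 3 indicates a seasonal period of 3.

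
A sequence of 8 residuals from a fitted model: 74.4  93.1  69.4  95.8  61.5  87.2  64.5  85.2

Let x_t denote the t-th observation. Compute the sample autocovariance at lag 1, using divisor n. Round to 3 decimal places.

Mean x̄ = (74.4 + 93.1 + 69.4 + 95.8 + 61.5 + 87.2 + 64.5 + 85.2)/8 = 78.8875
Σ_{t=1}^{7}(x_t−x̄)(x_{t+1}−x̄) = -1008.0939
γ_1 = -1008.0939 / 8 = -126.012

-126.012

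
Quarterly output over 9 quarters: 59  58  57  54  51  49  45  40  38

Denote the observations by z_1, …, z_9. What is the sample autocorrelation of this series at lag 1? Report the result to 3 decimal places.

0.694

Mean z̄ = (59 + 58 + 57 + 54 + 51 + 49 + 45 + 40 + 38)/9 = 50.1111
Numerator Σ_{t=1}^{8}(z_t−z̄)(z_{t+1}−z̄) = 333.5432
Denominator Σ(z_t−z̄)² = 480.8889
r_1 = 333.5432 / 480.8889 = 0.694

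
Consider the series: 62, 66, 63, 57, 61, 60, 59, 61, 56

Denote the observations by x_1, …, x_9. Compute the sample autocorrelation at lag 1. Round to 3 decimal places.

Mean x̄ = (62 + 66 + 63 + 57 + 61 + 60 + 59 + 61 + 56)/9 = 60.5556
Numerator Σ_{t=1}^{8}(x_t−x̄)(x_{t+1}−x̄) = 8.8025
Denominator Σ(x_t−x̄)² = 74.2222
r_1 = 8.8025 / 74.2222 = 0.119

0.119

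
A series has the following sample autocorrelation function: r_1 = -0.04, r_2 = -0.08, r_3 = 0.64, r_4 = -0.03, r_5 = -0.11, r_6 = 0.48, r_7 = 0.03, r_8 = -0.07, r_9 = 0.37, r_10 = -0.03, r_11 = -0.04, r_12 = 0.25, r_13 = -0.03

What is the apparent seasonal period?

The largest autocorrelation is r_3 = 0.64, with weaker echoes at lags 6 (0.48), 9 (0.37) and 12 (0.25); the remaining lags stay at or below 0.03.
The dominant spike at lag 3 indicates a seasonal period of 3.

3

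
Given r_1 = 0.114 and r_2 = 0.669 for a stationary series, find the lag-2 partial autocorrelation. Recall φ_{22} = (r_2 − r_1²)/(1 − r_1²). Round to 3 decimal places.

0.665

φ_{22} = (r_2 − r_1²) / (1 − r_1²)
r_1² = (0.114)² = 0.012996
Numerator = 0.669 − 0.0130 = 0.6560; denominator = 1 − 0.0130 = 0.9870
φ_{22} = 0.6560 / 0.9870 = 0.665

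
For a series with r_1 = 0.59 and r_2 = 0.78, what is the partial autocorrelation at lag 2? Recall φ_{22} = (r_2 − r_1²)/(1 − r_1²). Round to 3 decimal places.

φ_{22} = (r_2 − r_1²) / (1 − r_1²)
r_1² = (0.59)² = 0.3481
Numerator = 0.78 − 0.3481 = 0.4319; denominator = 1 − 0.3481 = 0.6519
φ_{22} = 0.4319 / 0.6519 = 0.663

0.663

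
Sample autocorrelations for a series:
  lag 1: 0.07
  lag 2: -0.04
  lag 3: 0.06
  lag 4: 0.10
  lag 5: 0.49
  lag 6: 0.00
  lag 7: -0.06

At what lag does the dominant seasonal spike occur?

5

The largest autocorrelation is r_5 = 0.49; the remaining lags stay at or below 0.10.
The dominant spike at lag 5 indicates a seasonal period of 5.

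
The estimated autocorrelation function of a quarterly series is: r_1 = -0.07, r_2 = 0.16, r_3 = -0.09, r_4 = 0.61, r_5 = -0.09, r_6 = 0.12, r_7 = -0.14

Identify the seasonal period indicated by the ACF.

4

The largest autocorrelation is r_4 = 0.61; the remaining lags stay at or below 0.16.
The dominant spike at lag 4 indicates a seasonal period of 4.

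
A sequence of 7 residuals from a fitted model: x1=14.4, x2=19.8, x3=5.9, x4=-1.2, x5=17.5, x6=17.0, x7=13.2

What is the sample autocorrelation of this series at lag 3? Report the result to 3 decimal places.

Mean x̄ = (14.4 + 19.8 + 5.9 − 1.2 + 17.5 + 17.0 + 13.2)/7 = 12.3714
Deviations from mean: 2.0286, 7.4286, -6.4714, -13.5714, 5.1286, 4.6286, 0.8286
Σ(x_t−x̄)(x_{t+3}−x̄) = (-27.5306) + (38.0980) + (-29.9535) + (-11.2449) = -30.6310
Denominator Σ(x_t−x̄)² = 333.7743
r_3 = -30.6310 / 333.7743 = -0.092

-0.092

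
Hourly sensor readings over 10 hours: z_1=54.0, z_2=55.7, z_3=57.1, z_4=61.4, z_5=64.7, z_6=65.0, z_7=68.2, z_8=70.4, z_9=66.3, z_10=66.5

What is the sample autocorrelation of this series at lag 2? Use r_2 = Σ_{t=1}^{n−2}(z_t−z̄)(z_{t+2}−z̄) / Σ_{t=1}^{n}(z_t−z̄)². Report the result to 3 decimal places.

0.419

Mean z̄ = (54.0 + 55.7 + 57.1 + 61.4 + 64.7 + 65.0 + 68.2 + 70.4 + 66.3 + 66.5)/10 = 62.9300
Numerator Σ_{t=1}^{8}(z_t−z̄)(z_{t+2}−z̄) = 118.8562
Denominator Σ(z_t−z̄)² = 283.4410
r_2 = 118.8562 / 283.4410 = 0.419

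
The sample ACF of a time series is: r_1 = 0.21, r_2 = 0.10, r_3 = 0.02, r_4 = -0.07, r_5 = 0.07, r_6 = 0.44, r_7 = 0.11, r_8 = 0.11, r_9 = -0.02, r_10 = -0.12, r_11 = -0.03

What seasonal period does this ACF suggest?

The largest autocorrelation is r_6 = 0.44; the remaining lags stay at or below 0.21. The elevated value at lag 1 (0.21), dropping to 0.10 at lag 2, reflects decaying short-term dependence rather than seasonality.
The dominant spike at lag 6 indicates a seasonal period of 6.

6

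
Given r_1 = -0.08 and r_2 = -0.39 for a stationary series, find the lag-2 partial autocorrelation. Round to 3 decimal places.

φ_{22} = (r_2 − r_1²) / (1 − r_1²)
r_1² = (-0.08)² = 0.0064
Numerator = -0.39 − 0.0064 = -0.3964; denominator = 1 − 0.0064 = 0.9936
φ_{22} = -0.3964 / 0.9936 = -0.399

-0.399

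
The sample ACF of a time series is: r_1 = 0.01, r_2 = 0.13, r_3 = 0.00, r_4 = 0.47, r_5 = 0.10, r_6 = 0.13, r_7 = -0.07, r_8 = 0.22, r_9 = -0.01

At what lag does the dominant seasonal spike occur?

4

The largest autocorrelation is r_4 = 0.47, with a weaker echo at lag 8 (0.22); the remaining lags stay at or below 0.13.
The dominant spike at lag 4 indicates a seasonal period of 4.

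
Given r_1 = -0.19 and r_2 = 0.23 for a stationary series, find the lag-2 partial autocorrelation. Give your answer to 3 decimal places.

φ_{22} = (r_2 − r_1²) / (1 − r_1²)
r_1² = (-0.19)² = 0.0361
Numerator = 0.23 − 0.0361 = 0.1939; denominator = 1 − 0.0361 = 0.9639
φ_{22} = 0.1939 / 0.9639 = 0.201

0.201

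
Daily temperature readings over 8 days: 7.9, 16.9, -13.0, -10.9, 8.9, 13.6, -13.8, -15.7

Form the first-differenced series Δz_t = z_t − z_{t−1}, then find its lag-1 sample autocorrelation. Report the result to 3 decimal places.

-0.188

First differences Δz: 9.0, -29.9, 2.1, 19.8, 4.7, -27.4, -1.9
Mean of differences = -3.3714
Numerator Σ(Δz_t−Δz̄)(Δz_{t+1}−Δz̄) = -388.8394
Denominator Σ(Δz_t−Δz̄)² = 2068.3543
r_1(Δz) = -388.8394 / 2068.3543 = -0.188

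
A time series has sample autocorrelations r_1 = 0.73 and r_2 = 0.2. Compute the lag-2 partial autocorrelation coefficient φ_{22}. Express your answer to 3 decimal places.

-0.713

φ_{22} = (r_2 − r_1²) / (1 − r_1²)
r_1² = (0.73)² = 0.5329
Numerator = 0.2 − 0.5329 = -0.3329; denominator = 1 − 0.5329 = 0.4671
φ_{22} = -0.3329 / 0.4671 = -0.713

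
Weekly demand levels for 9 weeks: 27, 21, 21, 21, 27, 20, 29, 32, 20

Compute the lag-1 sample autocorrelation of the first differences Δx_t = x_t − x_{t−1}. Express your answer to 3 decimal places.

-0.301

First differences Δx: -6, 0, 0, 6, -7, 9, 3, -12
Mean of differences = -0.8750
Numerator Σ(Δx_t−Δx̄)(Δx_{t+1}−Δx̄) = -105.1406
Denominator Σ(Δx_t−Δx̄)² = 348.8750
r_1(Δx) = -105.1406 / 348.8750 = -0.301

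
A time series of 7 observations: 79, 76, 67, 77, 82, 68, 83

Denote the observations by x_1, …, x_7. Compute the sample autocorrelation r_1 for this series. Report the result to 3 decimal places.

Mean x̄ = (79 + 76 + 67 + 77 + 82 + 68 + 83)/7 = 76.0000
Numerator Σ_{t=1}^{6}(x_t−x̄)(x_{t+1}−x̄) = -107.0000
Denominator Σ(x_t−x̄)² = 240.0000
r_1 = -107.0000 / 240.0000 = -0.446

-0.446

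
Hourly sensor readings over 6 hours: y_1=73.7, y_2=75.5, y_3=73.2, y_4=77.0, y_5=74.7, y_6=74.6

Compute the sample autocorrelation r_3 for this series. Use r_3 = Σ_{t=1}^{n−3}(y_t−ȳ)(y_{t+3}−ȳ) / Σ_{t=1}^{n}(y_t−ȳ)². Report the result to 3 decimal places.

-0.237

Mean ȳ = (73.7 + 75.5 + 73.2 + 77.0 + 74.7 + 74.6)/6 = 74.7833
Deviations from mean: -1.0833, 0.7167, -1.5833, 2.2167, -0.0833, -0.1833
Numerator Σ_{t=1}^{3}(y_t−ȳ)(y_{t+3}−ȳ) = -2.1708
Denominator Σ(y_t−ȳ)² = 9.1483
r_3 = -2.1708 / 9.1483 = -0.237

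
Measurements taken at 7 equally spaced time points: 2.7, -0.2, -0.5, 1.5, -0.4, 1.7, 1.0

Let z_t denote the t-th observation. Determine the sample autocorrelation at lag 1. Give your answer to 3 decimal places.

Mean z̄ = (2.7 − 0.2 − 0.5 + 1.5 − 0.4 + 1.7 + 1.0)/7 = 0.8286
Numerator Σ_{t=1}^{6}(z_t−z̄)(z_{t+1}−z̄) = -3.1965
Denominator Σ(z_t−z̄)² = 9.0743
r_1 = -3.1965 / 9.0743 = -0.352

-0.352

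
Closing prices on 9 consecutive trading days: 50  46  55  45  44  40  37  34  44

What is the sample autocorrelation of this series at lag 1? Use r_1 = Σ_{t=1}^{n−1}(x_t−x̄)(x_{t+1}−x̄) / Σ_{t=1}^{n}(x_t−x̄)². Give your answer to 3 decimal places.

Mean x̄ = (50 + 46 + 55 + 45 + 44 + 40 + 37 + 34 + 44)/9 = 43.8889
Numerator Σ_{t=1}^{8}(x_t−x̄)(x_{t+1}−x̄) = 142.2099
Denominator Σ(x_t−x̄)² = 326.8889
r_1 = 142.2099 / 326.8889 = 0.435

0.435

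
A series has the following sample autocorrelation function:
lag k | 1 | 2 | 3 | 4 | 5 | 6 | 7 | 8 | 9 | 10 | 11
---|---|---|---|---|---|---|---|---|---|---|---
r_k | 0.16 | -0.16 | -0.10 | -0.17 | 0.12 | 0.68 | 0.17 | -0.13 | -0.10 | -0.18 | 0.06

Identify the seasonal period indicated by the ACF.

The largest autocorrelation is r_6 = 0.68; the remaining lags stay at or below 0.17.
The dominant spike at lag 6 indicates a seasonal period of 6.

6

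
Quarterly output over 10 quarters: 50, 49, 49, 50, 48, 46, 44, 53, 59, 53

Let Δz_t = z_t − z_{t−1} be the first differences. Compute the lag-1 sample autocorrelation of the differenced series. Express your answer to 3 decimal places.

0.015

First differences Δz: -1, 0, 1, -2, -2, -2, 9, 6, -6
Mean of differences = 0.3333
Numerator Σ(Δz_t−Δz̄)(Δz_{t+1}−Δz̄) = 2.5556
Denominator Σ(Δz_t−Δz̄)² = 166.0000
r_1(Δz) = 2.5556 / 166.0000 = 0.015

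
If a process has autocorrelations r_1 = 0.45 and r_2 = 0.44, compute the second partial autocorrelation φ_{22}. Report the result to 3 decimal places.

φ_{22} = (r_2 − r_1²) / (1 − r_1²)
r_1² = (0.45)² = 0.2025
Numerator = 0.44 − 0.2025 = 0.2375; denominator = 1 − 0.2025 = 0.7975
φ_{22} = 0.2375 / 0.7975 = 0.298

0.298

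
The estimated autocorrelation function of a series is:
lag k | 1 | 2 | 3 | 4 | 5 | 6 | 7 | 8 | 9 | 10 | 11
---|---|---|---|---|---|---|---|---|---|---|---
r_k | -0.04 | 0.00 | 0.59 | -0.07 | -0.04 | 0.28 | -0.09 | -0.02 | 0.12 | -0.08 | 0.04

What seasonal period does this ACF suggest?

The largest autocorrelation is r_3 = 0.59, with a weaker echo at lag 6 (0.28); the remaining lags stay at or below 0.12.
The dominant spike at lag 3 indicates a seasonal period of 3.

3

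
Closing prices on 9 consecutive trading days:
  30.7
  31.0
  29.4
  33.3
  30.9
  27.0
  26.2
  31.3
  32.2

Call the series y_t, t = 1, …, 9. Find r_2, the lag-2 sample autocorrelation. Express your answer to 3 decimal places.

-0.525

Mean ȳ = (30.7 + 31.0 + 29.4 + 33.3 + 30.9 + 27.0 + 26.2 + 31.3 + 32.2)/9 = 30.2222
Numerator Σ_{t=1}^{7}(y_t−ȳ)(y_{t+2}−ȳ) = -22.6277
Denominator Σ(y_t−ȳ)² = 43.0756
r_2 = -22.6277 / 43.0756 = -0.525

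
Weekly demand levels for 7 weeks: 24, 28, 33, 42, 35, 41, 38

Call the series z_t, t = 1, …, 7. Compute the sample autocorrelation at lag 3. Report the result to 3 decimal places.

Mean z̄ = (24 + 28 + 33 + 42 + 35 + 41 + 38)/7 = 34.4286
Deviations from mean: -10.4286, -6.4286, -1.4286, 7.5714, 0.5714, 6.5714, 3.5714
Σ(z_t−z̄)(z_{t+3}−z̄) = (-78.9592) + (-3.6735) + (-9.3878) + (27.0408) = -64.9796
Denominator Σ(z_t−z̄)² = 265.7143
r_3 = -64.9796 / 265.7143 = -0.245

-0.245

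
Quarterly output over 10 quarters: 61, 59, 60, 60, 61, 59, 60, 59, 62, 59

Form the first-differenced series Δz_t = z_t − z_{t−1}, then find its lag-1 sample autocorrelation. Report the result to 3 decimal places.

First differences Δz: -2, 1, 0, 1, -2, 1, -1, 3, -3
Mean of differences = -0.2222
Numerator Σ(Δz_t−Δz̄)(Δz_{t+1}−Δz̄) = -18.3827
Denominator Σ(Δz_t−Δz̄)² = 29.5556
r_1(Δz) = -18.3827 / 29.5556 = -0.622

-0.622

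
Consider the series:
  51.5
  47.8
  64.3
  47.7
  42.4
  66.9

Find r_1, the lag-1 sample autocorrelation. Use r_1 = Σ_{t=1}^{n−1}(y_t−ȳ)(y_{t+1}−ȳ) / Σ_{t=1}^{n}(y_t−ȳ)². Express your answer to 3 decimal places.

-0.404

Mean ȳ = (51.5 + 47.8 + 64.3 + 47.7 + 42.4 + 66.9)/6 = 53.4333
Deviations from mean: -1.9333, -5.6333, 10.8667, -5.7333, -11.0333, 13.4667
Σ(y_t−ȳ)(y_{t+1}−ȳ) = (10.8911) + (-61.2156) + (-62.3022) + (63.2578) + (-148.5822) = -197.9511
Denominator Σ(y_t−ȳ)² = 489.5133
r_1 = -197.9511 / 489.5133 = -0.404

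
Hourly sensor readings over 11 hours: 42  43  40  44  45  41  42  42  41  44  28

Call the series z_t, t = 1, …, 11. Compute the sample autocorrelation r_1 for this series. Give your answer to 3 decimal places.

Mean z̄ = (42 + 43 + 40 + 44 + 45 + 41 + 42 + 42 + 41 + 44 + 28)/11 = 41.0909
Numerator Σ_{t=1}^{10}(z_t−z̄)(z_{t+1}−z̄) = -30.1901
Denominator Σ(z_t−z̄)² = 210.9091
r_1 = -30.1901 / 210.9091 = -0.143

-0.143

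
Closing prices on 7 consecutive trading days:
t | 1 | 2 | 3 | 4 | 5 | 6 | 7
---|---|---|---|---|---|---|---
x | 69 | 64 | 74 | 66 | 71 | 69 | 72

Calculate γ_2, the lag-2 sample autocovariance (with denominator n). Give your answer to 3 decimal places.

4.242

Mean x̄ = (69 + 64 + 74 + 66 + 71 + 69 + 72)/7 = 69.2857
Σ_{t=1}^{5}(x_t−x̄)(x_{t+2}−x̄) = 29.6939
γ_2 = 29.6939 / 7 = 4.242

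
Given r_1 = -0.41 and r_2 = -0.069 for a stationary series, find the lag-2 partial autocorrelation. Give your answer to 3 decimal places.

φ_{22} = (r_2 − r_1²) / (1 − r_1²)
r_1² = (-0.41)² = 0.1681
Numerator = -0.069 − 0.1681 = -0.2371; denominator = 1 − 0.1681 = 0.8319
φ_{22} = -0.2371 / 0.8319 = -0.285

-0.285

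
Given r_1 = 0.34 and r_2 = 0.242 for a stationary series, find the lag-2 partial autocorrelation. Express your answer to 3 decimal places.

φ_{22} = (r_2 − r_1²) / (1 − r_1²)
r_1² = (0.34)² = 0.1156
Numerator = 0.242 − 0.1156 = 0.1264; denominator = 1 − 0.1156 = 0.8844
φ_{22} = 0.1264 / 0.8844 = 0.143

0.143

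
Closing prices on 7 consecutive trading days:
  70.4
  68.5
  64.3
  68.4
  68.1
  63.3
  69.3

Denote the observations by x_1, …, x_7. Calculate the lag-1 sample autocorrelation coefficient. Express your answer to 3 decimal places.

-0.308

Mean x̄ = (70.4 + 68.5 + 64.3 + 68.4 + 68.1 + 63.3 + 69.3)/7 = 67.4714
Numerator Σ_{t=1}^{6}(x_t−x̄)(x_{t+1}−x̄) = -12.8608
Denominator Σ(x_t−x̄)² = 41.6943
r_1 = -12.8608 / 41.6943 = -0.308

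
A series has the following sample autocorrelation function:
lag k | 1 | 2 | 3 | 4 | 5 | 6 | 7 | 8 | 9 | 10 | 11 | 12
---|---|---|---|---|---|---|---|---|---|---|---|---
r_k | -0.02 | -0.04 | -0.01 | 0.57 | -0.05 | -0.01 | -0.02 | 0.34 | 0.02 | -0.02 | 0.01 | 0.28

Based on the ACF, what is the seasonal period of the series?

4

The largest autocorrelation is r_4 = 0.57, with weaker echoes at lags 8 (0.34) and 12 (0.28); the remaining lags stay at or below 0.02.
The dominant spike at lag 4 indicates a seasonal period of 4.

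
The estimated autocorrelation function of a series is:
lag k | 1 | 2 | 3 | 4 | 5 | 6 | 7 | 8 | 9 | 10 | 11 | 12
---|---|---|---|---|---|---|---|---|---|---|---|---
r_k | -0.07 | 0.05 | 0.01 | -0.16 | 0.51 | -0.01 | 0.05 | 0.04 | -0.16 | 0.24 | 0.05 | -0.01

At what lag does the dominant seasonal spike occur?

5

The largest autocorrelation is r_5 = 0.51, with a weaker echo at lag 10 (0.24); the remaining lags stay at or below 0.05.
The dominant spike at lag 5 indicates a seasonal period of 5.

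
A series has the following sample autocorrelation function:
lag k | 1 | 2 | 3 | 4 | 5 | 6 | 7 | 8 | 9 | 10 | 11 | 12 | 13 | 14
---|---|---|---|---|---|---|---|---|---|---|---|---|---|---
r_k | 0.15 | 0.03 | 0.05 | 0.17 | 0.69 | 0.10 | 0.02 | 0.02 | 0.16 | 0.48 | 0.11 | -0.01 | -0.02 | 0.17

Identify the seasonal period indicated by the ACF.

The largest autocorrelation is r_5 = 0.69, with a weaker echo at lag 10 (0.48); the remaining lags stay at or below 0.17.
The dominant spike at lag 5 indicates a seasonal period of 5.

5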